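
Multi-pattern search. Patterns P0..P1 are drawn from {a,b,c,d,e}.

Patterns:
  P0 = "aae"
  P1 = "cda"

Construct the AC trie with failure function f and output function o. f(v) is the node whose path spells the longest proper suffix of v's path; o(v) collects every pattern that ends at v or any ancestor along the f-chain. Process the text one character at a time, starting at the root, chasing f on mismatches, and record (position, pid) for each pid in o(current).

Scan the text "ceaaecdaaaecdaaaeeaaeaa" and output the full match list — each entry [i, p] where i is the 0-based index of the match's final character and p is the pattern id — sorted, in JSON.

Construct AC machine:
Trie (insert patterns):
  n0 'ε': a→1 c→4
  n1 'a': a→2
  n2 'aa': e→3
  n3 'aae': ·  ←P0
  n4 'c': d→5
  n5 'cd': a→6
  n6 'cda': ·  ←P1

BFS fail/out derivation:
  fail(1) 'a': from fail(0)=0 chase 'a': 0 ⇒ 0;  out=∅∪out(0)=∅
  fail(4) 'c': from fail(0)=0 chase 'c': 0 ⇒ 0;  out=∅∪out(0)=∅
  fail(2) 'aa': from fail(1)=0 chase 'a': 0 ⇒ 1;  out=∅∪out(1)=∅
  fail(5) 'cd': from fail(4)=0 chase 'd': 0 ⇒ 0;  out=∅∪out(0)=∅
  fail(3) 'aae': from fail(2)=1 chase 'e': 1→0 ⇒ 0;  out={0}∪out(0)={0}
  fail(6) 'cda': from fail(5)=0 chase 'a': 0 ⇒ 1;  out={1}∪out(1)={1}

Text stream:
pos 0 'c': at 4
pos 1 'e': at 0 (fail-walked)
pos 2 'a': at 1
pos 3 'a': at 2
pos 4 'e': at 3  ** P0@[2:4]
pos 5 'c': at 4 (fail-walked)
pos 6 'd': at 5
pos 7 'a': at 6  ** P1@[5:7]
pos 8 'a': at 2 (fail-walked)
pos 9 'a': at 2 (fail-walked)
pos 10 'e': at 3  ** P0@[8:10]
pos 11 'c': at 4 (fail-walked)
pos 12 'd': at 5
pos 13 'a': at 6  ** P1@[11:13]
pos 14 'a': at 2 (fail-walked)
pos 15 'a': at 2 (fail-walked)
pos 16 'e': at 3  ** P0@[14:16]
pos 17 'e': at 0 (fail-walked)
pos 18 'a': at 1
pos 19 'a': at 2
pos 20 'e': at 3  ** P0@[18:20]
pos 21 'a': at 1 (fail-walked)
pos 22 'a': at 2

Result: [[4,0],[7,1],[10,0],[13,1],[16,0],[20,0]]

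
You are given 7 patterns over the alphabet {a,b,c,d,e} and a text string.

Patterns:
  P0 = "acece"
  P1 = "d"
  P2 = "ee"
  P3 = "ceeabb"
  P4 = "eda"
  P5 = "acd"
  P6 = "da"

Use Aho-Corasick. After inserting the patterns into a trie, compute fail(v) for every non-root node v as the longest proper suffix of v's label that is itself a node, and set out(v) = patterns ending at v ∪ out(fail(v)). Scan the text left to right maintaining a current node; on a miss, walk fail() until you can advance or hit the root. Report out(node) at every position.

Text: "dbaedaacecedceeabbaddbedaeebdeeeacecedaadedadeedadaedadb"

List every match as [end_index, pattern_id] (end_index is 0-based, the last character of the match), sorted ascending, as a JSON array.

Build automaton:
Trie (insert patterns):
  0='ε' goto a→1 c→9 d→6 e→7
  1='a' goto c→2
  2='ac' goto d→17 e→3
  3='ace' goto c→4
  4='acec' goto e→5
  5='acece' goto ·  [P0 ends]
  6='d' goto a→18  [P1 ends]
  7='e' goto d→15 e→8
  8='ee' goto ·  [P2 ends]
  9='c' goto e→10
  10='ce' goto e→11
  11='cee' goto a→12
  12='ceea' goto b→13
  13='ceeab' goto b→14
  14='ceeabb' goto ·  [P3 ends]
  15='ed' goto a→16
  16='eda' goto ·  [P4 ends]
  17='acd' goto ·  [P5 ends]
  18='da' goto ·  [P6 ends]

BFS fail/out derivation:
  n1('a'): parent n0 fail=0; on 'a' 0 → fail=0;  out ∅∪∅=∅
  n6('d'): parent n0 fail=0; on 'd' 0 → fail=0;  out {1}∪∅={1}
  n7('e'): parent n0 fail=0; on 'e' 0 → fail=0;  out ∅∪∅=∅
  n9('c'): parent n0 fail=0; on 'c' 0 → fail=0;  out ∅∪∅=∅
  n2('ac'): parent n1 fail=0; on 'c' 0 → fail=9;  out ∅∪∅=∅
  n8('ee'): parent n7 fail=0; on 'e' 0 → fail=7;  out {2}∪∅={2}
  n10('ce'): parent n9 fail=0; on 'e' 0 → fail=7;  out ∅∪∅=∅
  n15('ed'): parent n7 fail=0; on 'd' 0 → fail=6;  out ∅∪{1}={1}
  n18('da'): parent n6 fail=0; on 'a' 0 → fail=1;  out {6}∪∅={6}
  n3('ace'): parent n2 fail=9; on 'e' 9 → fail=10;  out ∅∪∅=∅
  n11('cee'): parent n10 fail=7; on 'e' 7 → fail=8;  out ∅∪{2}={2}
  n16('eda'): parent n15 fail=6; on 'a' 6 → fail=18;  out {4}∪{6}={4,6}
  n17('acd'): parent n2 fail=9; on 'd' 9→0 → fail=6;  out {5}∪{1}={1,5}
  n4('acec'): parent n3 fail=10; on 'c' 10→7→0 → fail=9;  out ∅∪∅=∅
  n12('ceea'): parent n11 fail=8; on 'a' 8→7→0 → fail=1;  out ∅∪∅=∅
  n5('acece'): parent n4 fail=9; on 'e' 9 → fail=10;  out {0}∪∅={0}
  n13('ceeab'): parent n12 fail=1; on 'b' 1→0 → fail=0;  out ∅∪∅=∅
  n14('ceeabb'): parent n13 fail=0; on 'b' 0 → fail=0;  out {3}∪∅={3}

Text stream:
i=0 'd': node 0→6  → match P1@[0:0]
i=1 'b': node 6→0 ·f
i=2 'a': node 0→1
i=3 'e': node 1→7 ·f
i=4 'd': node 7→15  → match P1@[4:4]
i=5 'a': node 15→16  → match P4@[3:5],P6@[4:5]
i=6 'a': node 16→1 ·f
i=7 'c': node 1→2
i=8 'e': node 2→3
i=9 'c': node 3→4
i=10 'e': node 4→5  → match P0@[6:10]
i=11 'd': node 5→15 ·f  → match P1@[11:11]
i=12 'c': node 15→9 ·f
i=13 'e': node 9→10
i=14 'e': node 10→11  → match P2@[13:14]
i=15 'a': node 11→12
i=16 'b': node 12→13
i=17 'b': node 13→14  → match P3@[12:17]
i=18 'a': node 14→1 ·f
i=19 'd': node 1→6 ·f  → match P1@[19:19]
i=20 'd': node 6→6 ·f  → match P1@[20:20]
i=21 'b': node 6→0 ·f
i=22 'e': node 0→7
i=23 'd': node 7→15  → match P1@[23:23]
i=24 'a': node 15→16  → match P4@[22:24],P6@[23:24]
i=25 'e': node 16→7 ·f
i=26 'e': node 7→8  → match P2@[25:26]
i=27 'b': node 8→0 ·f
i=28 'd': node 0→6  → match P1@[28:28]
i=29 'e': node 6→7 ·f
i=30 'e': node 7→8  → match P2@[29:30]
i=31 'e': node 8→8 ·f  → match P2@[30:31]
i=32 'a': node 8→1 ·f
i=33 'c': node 1→2
i=34 'e': node 2→3
i=35 'c': node 3→4
i=36 'e': node 4→5  → match P0@[32:36]
i=37 'd': node 5→15 ·f  → match P1@[37:37]
i=38 'a': node 15→16  → match P4@[36:38],P6@[37:38]
i=39 'a': node 16→1 ·f
i=40 'd': node 1→6 ·f  → match P1@[40:40]
i=41 'e': node 6→7 ·f
i=42 'd': node 7→15  → match P1@[42:42]
i=43 'a': node 15→16  → match P4@[41:43],P6@[42:43]
i=44 'd': node 16→6 ·f  → match P1@[44:44]
i=45 'e': node 6→7 ·f
i=46 'e': node 7→8  → match P2@[45:46]
i=47 'd': node 8→15 ·f  → match P1@[47:47]
i=48 'a': node 15→16  → match P4@[46:48],P6@[47:48]
i=49 'd': node 16→6 ·f  → match P1@[49:49]
i=50 'a': node 6→18  → match P6@[49:50]
i=51 'e': node 18→7 ·f
i=52 'd': node 7→15  → match P1@[52:52]
i=53 'a': node 15→16  → match P4@[51:53],P6@[52:53]
i=54 'd': node 16→6 ·f  → match P1@[54:54]
i=55 'b': node 6→0 ·f

All matches (sorted): [[0,1],[4,1],[5,4],[5,6],[10,0],[11,1],[14,2],[17,3],[19,1],[20,1],[23,1],[24,4],[24,6],[26,2],[28,1],[30,2],[31,2],[36,0],[37,1],[38,4],[38,6],[40,1],[42,1],[43,4],[43,6],[44,1],[46,2],[47,1],[48,4],[48,6],[49,1],[50,6],[52,1],[53,4],[53,6],[54,1]]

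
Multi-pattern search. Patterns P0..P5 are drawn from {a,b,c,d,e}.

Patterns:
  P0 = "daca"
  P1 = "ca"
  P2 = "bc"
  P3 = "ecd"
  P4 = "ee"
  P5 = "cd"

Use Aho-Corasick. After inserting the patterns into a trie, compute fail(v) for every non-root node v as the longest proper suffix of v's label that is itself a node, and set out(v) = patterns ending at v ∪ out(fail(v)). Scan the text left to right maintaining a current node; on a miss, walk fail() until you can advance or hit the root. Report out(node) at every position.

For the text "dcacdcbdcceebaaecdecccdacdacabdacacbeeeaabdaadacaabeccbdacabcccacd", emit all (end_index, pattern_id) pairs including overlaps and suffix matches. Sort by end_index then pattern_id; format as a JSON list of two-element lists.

Construct AC machine:
Trie (insert patterns):
  0='ε' goto b→7 c→5 d→1 e→9
  1='d' goto a→2
  2='da' goto c→3
  3='dac' goto a→4
  4='daca' goto ·  ←P0
  5='c' goto a→6 d→13
  6='ca' goto ·  ←P1
  7='b' goto c→8
  8='bc' goto ·  ←P2
  9='e' goto c→10 e→12
  10='ec' goto d→11
  11='ecd' goto ·  ←P3
  12='ee' goto ·  ←P4
  13='cd' goto ·  ←P5

Failure links (BFS by depth):
  n1('d'): parent n0 fail=0; on 'd' 0 → fail=0;  out ∅∪∅=∅
  n5('c'): parent n0 fail=0; on 'c' 0 → fail=0;  out ∅∪∅=∅
  n7('b'): parent n0 fail=0; on 'b' 0 → fail=0;  out ∅∪∅=∅
  n9('e'): parent n0 fail=0; on 'e' 0 → fail=0;  out ∅∪∅=∅
  n2('da'): parent n1 fail=0; on 'a' 0 → fail=0;  out ∅∪∅=∅
  n6('ca'): parent n5 fail=0; on 'a' 0 → fail=0;  out {1}∪∅={1}
  n8('bc'): parent n7 fail=0; on 'c' 0 → fail=5;  out {2}∪∅={2}
  n10('ec'): parent n9 fail=0; on 'c' 0 → fail=5;  out ∅∪∅=∅
  n12('ee'): parent n9 fail=0; on 'e' 0 → fail=9;  out {4}∪∅={4}
  n13('cd'): parent n5 fail=0; on 'd' 0 → fail=1;  out {5}∪∅={5}
  n3('dac'): parent n2 fail=0; on 'c' 0 → fail=5;  out ∅∪∅=∅
  n11('ecd'): parent n10 fail=5; on 'd' 5 → fail=13;  out {3}∪{5}={3,5}
  n4('daca'): parent n3 fail=5; on 'a' 5 → fail=6;  out {0}∪{1}={0,1}

Text stream:
pos 0 'd': at 1
pos 1 'c': at 5 ·f
pos 2 'a': at 6  emit P1@[1:2]
pos 3 'c': at 5 ·f
pos 4 'd': at 13  emit P5@[3:4]
pos 5 'c': at 5 ·f
pos 6 'b': at 7 ·f
pos 7 'd': at 1 ·f
pos 8 'c': at 5 ·f
pos 9 'c': at 5 ·f
pos 10 'e': at 9 ·f
pos 11 'e': at 12  emit P4@[10:11]
pos 12 'b': at 7 ·f
pos 13 'a': at 0 ·f
pos 14 'a': at 0
pos 15 'e': at 9
pos 16 'c': at 10
pos 17 'd': at 11  emit P3@[15:17],P5@[16:17]
pos 18 'e': at 9 ·f
pos 19 'c': at 10
pos 20 'c': at 5 ·f
pos 21 'c': at 5 ·f
pos 22 'd': at 13  emit P5@[21:22]
pos 23 'a': at 2 ·f
pos 24 'c': at 3
pos 25 'd': at 13 ·f  emit P5@[24:25]
pos 26 'a': at 2 ·f
pos 27 'c': at 3
pos 28 'a': at 4  emit P0@[25:28],P1@[27:28]
pos 29 'b': at 7 ·f
pos 30 'd': at 1 ·f
pos 31 'a': at 2
pos 32 'c': at 3
pos 33 'a': at 4  emit P0@[30:33],P1@[32:33]
pos 34 'c': at 5 ·f
pos 35 'b': at 7 ·f
pos 36 'e': at 9 ·f
pos 37 'e': at 12  emit P4@[36:37]
pos 38 'e': at 12 ·f  emit P4@[37:38]
pos 39 'a': at 0 ·f
pos 40 'a': at 0
pos 41 'b': at 7
pos 42 'd': at 1 ·f
pos 43 'a': at 2
pos 44 'a': at 0 ·f
pos 45 'd': at 1
pos 46 'a': at 2
pos 47 'c': at 3
pos 48 'a': at 4  emit P0@[45:48],P1@[47:48]
pos 49 'a': at 0 ·f
pos 50 'b': at 7
pos 51 'e': at 9 ·f
pos 52 'c': at 10
pos 53 'c': at 5 ·f
pos 54 'b': at 7 ·f
pos 55 'd': at 1 ·f
pos 56 'a': at 2
pos 57 'c': at 3
pos 58 'a': at 4  emit P0@[55:58],P1@[57:58]
pos 59 'b': at 7 ·f
pos 60 'c': at 8  emit P2@[59:60]
pos 61 'c': at 5 ·f
pos 62 'c': at 5 ·f
pos 63 'a': at 6  emit P1@[62:63]
pos 64 'c': at 5 ·f
pos 65 'd': at 13  emit P5@[64:65]

Matches: [[2,1],[4,5],[11,4],[17,3],[17,5],[22,5],[25,5],[28,0],[28,1],[33,0],[33,1],[37,4],[38,4],[48,0],[48,1],[58,0],[58,1],[60,2],[63,1],[65,5]]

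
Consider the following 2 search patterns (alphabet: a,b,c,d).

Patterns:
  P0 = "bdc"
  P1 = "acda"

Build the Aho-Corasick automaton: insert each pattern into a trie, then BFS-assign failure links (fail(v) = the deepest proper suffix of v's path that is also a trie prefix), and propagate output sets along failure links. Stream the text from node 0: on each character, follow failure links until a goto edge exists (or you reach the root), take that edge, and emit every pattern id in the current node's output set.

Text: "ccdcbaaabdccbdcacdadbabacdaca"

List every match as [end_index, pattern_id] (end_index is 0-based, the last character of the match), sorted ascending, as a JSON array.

Build:
Trie nodes:
  n0 'ε': a→4 b→1
  n1 'b': d→2
  n2 'bd': c→3
  n3 'bdc': ·  [P0 ends]
  n4 'a': c→5
  n5 'ac': d→6
  n6 'acd': a→7
  n7 'acda': ·  [P1 ends]

Failure links (BFS by depth):
  fail(1) 'b': from fail(0)=0 chase 'b': 0 ⇒ 0;  out=∅∪out(0)=∅
  fail(4) 'a': from fail(0)=0 chase 'a': 0 ⇒ 0;  out=∅∪out(0)=∅
  fail(2) 'bd': from fail(1)=0 chase 'd': 0 ⇒ 0;  out=∅∪out(0)=∅
  fail(5) 'ac': from fail(4)=0 chase 'c': 0 ⇒ 0;  out=∅∪out(0)=∅
  fail(3) 'bdc': from fail(2)=0 chase 'c': 0 ⇒ 0;  out={0}∪out(0)={0}
  fail(6) 'acd': from fail(5)=0 chase 'd': 0 ⇒ 0;  out=∅∪out(0)=∅
  fail(7) 'acda': from fail(6)=0 chase 'a': 0 ⇒ 4;  out={1}∪out(4)={1}

Text stream:
i=0 'c': node 0→0
i=1 'c': node 0→0
i=2 'd': node 0→0
i=3 'c': node 0→0
i=4 'b': node 0→1
i=5 'a': node 1→4 (via fail)
i=6 'a': node 4→4 (via fail)
i=7 'a': node 4→4 (via fail)
i=8 'b': node 4→1 (via fail)
i=9 'd': node 1→2
i=10 'c': node 2→3  ** P0@[8:10]
i=11 'c': node 3→0 (via fail)
i=12 'b': node 0→1
i=13 'd': node 1→2
i=14 'c': node 2→3  ** P0@[12:14]
i=15 'a': node 3→4 (via fail)
i=16 'c': node 4→5
i=17 'd': node 5→6
i=18 'a': node 6→7  ** P1@[15:18]
i=19 'd': node 7→0 (via fail)
i=20 'b': node 0→1
i=21 'a': node 1→4 (via fail)
i=22 'b': node 4→1 (via fail)
i=23 'a': node 1→4 (via fail)
i=24 'c': node 4→5
i=25 'd': node 5→6
i=26 'a': node 6→7  ** P1@[23:26]
i=27 'c': node 7→5 (via fail)
i=28 'a': node 5→4 (via fail)

Result: [[10,0],[14,0],[18,1],[26,1]]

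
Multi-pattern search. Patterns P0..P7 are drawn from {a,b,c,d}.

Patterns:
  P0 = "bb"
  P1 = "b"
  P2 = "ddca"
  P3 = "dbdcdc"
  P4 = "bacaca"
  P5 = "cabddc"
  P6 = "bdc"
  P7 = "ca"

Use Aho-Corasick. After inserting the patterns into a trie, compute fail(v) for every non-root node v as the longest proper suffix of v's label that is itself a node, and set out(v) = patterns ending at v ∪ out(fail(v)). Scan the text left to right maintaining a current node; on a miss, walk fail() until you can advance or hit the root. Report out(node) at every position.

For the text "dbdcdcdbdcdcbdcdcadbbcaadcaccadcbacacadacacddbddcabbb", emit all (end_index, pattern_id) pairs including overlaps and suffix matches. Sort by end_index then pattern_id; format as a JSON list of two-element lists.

Build automaton:
Trie (insert patterns):
  0='ε' goto b→1 c→17 d→3
  1='b' goto a→12 b→2 d→23  ←P1
  2='bb' goto ·  ←P0
  3='d' goto b→7 d→4
  4='dd' goto c→5
  5='ddc' goto a→6
  6='ddca' goto ·  ←P2
  7='db' goto d→8
  8='dbd' goto c→9
  9='dbdc' goto d→10
  10='dbdcd' goto c→11
  11='dbdcdc' goto ·  ←P3
  12='ba' goto c→13
  13='bac' goto a→14
  14='baca' goto c→15
  15='bacac' goto a→16
  16='bacaca' goto ·  ←P4
  17='c' goto a→18
  18='ca' goto b→19  ←P7
  19='cab' goto d→20
  20='cabd' goto d→21
  21='cabdd' goto c→22
  22='cabddc' goto ·  ←P5
  23='bd' goto c→24
  24='bdc' goto ·  ←P6

Failure links (BFS by depth):
  n1('b'): parent n0 fail=0; on 'b' 0 → fail=0;  out {1}∪∅={1}
  n3('d'): parent n0 fail=0; on 'd' 0 → fail=0;  out ∅∪∅=∅
  n17('c'): parent n0 fail=0; on 'c' 0 → fail=0;  out ∅∪∅=∅
  n2('bb'): parent n1 fail=0; on 'b' 0 → fail=1;  out {0}∪{1}={0,1}
  n4('dd'): parent n3 fail=0; on 'd' 0 → fail=3;  out ∅∪∅=∅
  n7('db'): parent n3 fail=0; on 'b' 0 → fail=1;  out ∅∪{1}={1}
  n12('ba'): parent n1 fail=0; on 'a' 0 → fail=0;  out ∅∪∅=∅
  n18('ca'): parent n17 fail=0; on 'a' 0 → fail=0;  out {7}∪∅={7}
  n23('bd'): parent n1 fail=0; on 'd' 0 → fail=3;  out ∅∪∅=∅
  n5('ddc'): parent n4 fail=3; on 'c' 3→0 → fail=17;  out ∅∪∅=∅
  n8('dbd'): parent n7 fail=1; on 'd' 1 → fail=23;  out ∅∪∅=∅
  n13('bac'): parent n12 fail=0; on 'c' 0 → fail=17;  out ∅∪∅=∅
  n19('cab'): parent n18 fail=0; on 'b' 0 → fail=1;  out ∅∪{1}={1}
  n24('bdc'): parent n23 fail=3; on 'c' 3→0 → fail=17;  out {6}∪∅={6}
  n6('ddca'): parent n5 fail=17; on 'a' 17 → fail=18;  out {2}∪{7}={2,7}
  n9('dbdc'): parent n8 fail=23; on 'c' 23 → fail=24;  out ∅∪{6}={6}
  n14('baca'): parent n13 fail=17; on 'a' 17 → fail=18;  out ∅∪{7}={7}
  n20('cabd'): parent n19 fail=1; on 'd' 1 → fail=23;  out ∅∪∅=∅
  n10('dbdcd'): parent n9 fail=24; on 'd' 24→17→0 → fail=3;  out ∅∪∅=∅
  n15('bacac'): parent n14 fail=18; on 'c' 18→0 → fail=17;  out ∅∪∅=∅
  n21('cabdd'): parent n20 fail=23; on 'd' 23→3 → fail=4;  out ∅∪∅=∅
  n11('dbdcdc'): parent n10 fail=3; on 'c' 3→0 → fail=17;  out {3}∪∅={3}
  n16('bacaca'): parent n15 fail=17; on 'a' 17 → fail=18;  out {4}∪{7}={4,7}
  n22('cabddc'): parent n21 fail=4; on 'c' 4 → fail=5;  out {5}∪∅={5}

Text stream:
pos 0 'd': at 3
pos 1 'b': at 7  emit P1@[1:1]
pos 2 'd': at 8
pos 3 'c': at 9  emit P6@[1:3]
pos 4 'd': at 10
pos 5 'c': at 11  emit P3@[0:5]
pos 6 'd': at 3 (via fail)
pos 7 'b': at 7  emit P1@[7:7]
pos 8 'd': at 8
pos 9 'c': at 9  emit P6@[7:9]
pos 10 'd': at 10
pos 11 'c': at 11  emit P3@[6:11]
pos 12 'b': at 1 (via fail)  emit P1@[12:12]
pos 13 'd': at 23
pos 14 'c': at 24  emit P6@[12:14]
pos 15 'd': at 3 (via fail)
pos 16 'c': at 17 (via fail)
pos 17 'a': at 18  emit P7@[16:17]
pos 18 'd': at 3 (via fail)
pos 19 'b': at 7  emit P1@[19:19]
pos 20 'b': at 2 (via fail)  emit P0@[19:20],P1@[20:20]
pos 21 'c': at 17 (via fail)
pos 22 'a': at 18  emit P7@[21:22]
pos 23 'a': at 0 (via fail)
pos 24 'd': at 3
pos 25 'c': at 17 (via fail)
pos 26 'a': at 18  emit P7@[25:26]
pos 27 'c': at 17 (via fail)
pos 28 'c': at 17 (via fail)
pos 29 'a': at 18  emit P7@[28:29]
pos 30 'd': at 3 (via fail)
pos 31 'c': at 17 (via fail)
pos 32 'b': at 1 (via fail)  emit P1@[32:32]
pos 33 'a': at 12
pos 34 'c': at 13
pos 35 'a': at 14  emit P7@[34:35]
pos 36 'c': at 15
pos 37 'a': at 16  emit P4@[32:37],P7@[36:37]
pos 38 'd': at 3 (via fail)
pos 39 'a': at 0 (via fail)
pos 40 'c': at 17
pos 41 'a': at 18  emit P7@[40:41]
pos 42 'c': at 17 (via fail)
pos 43 'd': at 3 (via fail)
pos 44 'd': at 4
pos 45 'b': at 7 (via fail)  emit P1@[45:45]
pos 46 'd': at 8
pos 47 'd': at 4 (via fail)
pos 48 'c': at 5
pos 49 'a': at 6  emit P2@[46:49],P7@[48:49]
pos 50 'b': at 19 (via fail)  emit P1@[50:50]
pos 51 'b': at 2 (via fail)  emit P0@[50:51],P1@[51:51]
pos 52 'b': at 2 (via fail)  emit P0@[51:52],P1@[52:52]

Matches: [[1,1],[3,6],[5,3],[7,1],[9,6],[11,3],[12,1],[14,6],[17,7],[19,1],[20,0],[20,1],[22,7],[26,7],[29,7],[32,1],[35,7],[37,4],[37,7],[41,7],[45,1],[49,2],[49,7],[50,1],[51,0],[51,1],[52,0],[52,1]]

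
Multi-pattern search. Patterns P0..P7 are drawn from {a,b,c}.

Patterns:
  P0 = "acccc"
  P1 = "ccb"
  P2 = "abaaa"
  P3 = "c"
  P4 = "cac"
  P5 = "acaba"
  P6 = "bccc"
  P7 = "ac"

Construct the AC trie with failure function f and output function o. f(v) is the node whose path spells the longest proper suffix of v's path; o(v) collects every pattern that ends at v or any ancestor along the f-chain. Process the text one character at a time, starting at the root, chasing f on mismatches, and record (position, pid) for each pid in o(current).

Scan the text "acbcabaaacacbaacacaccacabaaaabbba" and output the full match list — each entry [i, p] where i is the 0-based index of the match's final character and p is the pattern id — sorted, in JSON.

Build:
Trie (insert patterns):
  n0 'ε': a→1 b→18 c→6
  n1 'a': b→9 c→2
  n2 'ac': a→15 c→3  [P7 ends]
  n3 'acc': c→4
  n4 'accc': c→5
  n5 'acccc': ·  [P0 ends]
  n6 'c': a→13 c→7  [P3 ends]
  n7 'cc': b→8
  n8 'ccb': ·  [P1 ends]
  n9 'ab': a→10
  n10 'aba': a→11
  n11 'abaa': a→12
  n12 'abaaa': ·  [P2 ends]
  n13 'ca': c→14
  n14 'cac': ·  [P4 ends]
  n15 'aca': b→16
  n16 'acab': a→17
  n17 'acaba': ·  [P5 ends]
  n18 'b': c→19
  n19 'bc': c→20
  n20 'bcc': c→21
  n21 'bccc': ·  [P6 ends]

BFS fail/out derivation:
  fail(1) 'a': from fail(0)=0 chase 'a': 0 ⇒ 0;  out=∅∪out(0)=∅
  fail(6) 'c': from fail(0)=0 chase 'c': 0 ⇒ 0;  out={3}∪out(0)={3}
  fail(18) 'b': from fail(0)=0 chase 'b': 0 ⇒ 0;  out=∅∪out(0)=∅
  fail(2) 'ac': from fail(1)=0 chase 'c': 0 ⇒ 6;  out={7}∪out(6)={3,7}
  fail(7) 'cc': from fail(6)=0 chase 'c': 0 ⇒ 6;  out=∅∪out(6)={3}
  fail(9) 'ab': from fail(1)=0 chase 'b': 0 ⇒ 18;  out=∅∪out(18)=∅
  fail(13) 'ca': from fail(6)=0 chase 'a': 0 ⇒ 1;  out=∅∪out(1)=∅
  fail(19) 'bc': from fail(18)=0 chase 'c': 0 ⇒ 6;  out=∅∪out(6)={3}
  fail(3) 'acc': from fail(2)=6 chase 'c': 6 ⇒ 7;  out=∅∪out(7)={3}
  fail(8) 'ccb': from fail(7)=6 chase 'b': 6→0 ⇒ 18;  out={1}∪out(18)={1}
  fail(10) 'aba': from fail(9)=18 chase 'a': 18→0 ⇒ 1;  out=∅∪out(1)=∅
  fail(14) 'cac': from fail(13)=1 chase 'c': 1 ⇒ 2;  out={4}∪out(2)={3,4,7}
  fail(15) 'aca': from fail(2)=6 chase 'a': 6 ⇒ 13;  out=∅∪out(13)=∅
  fail(20) 'bcc': from fail(19)=6 chase 'c': 6 ⇒ 7;  out=∅∪out(7)={3}
  fail(4) 'accc': from fail(3)=7 chase 'c': 7→6 ⇒ 7;  out=∅∪out(7)={3}
  fail(11) 'abaa': from fail(10)=1 chase 'a': 1→0 ⇒ 1;  out=∅∪out(1)=∅
  fail(16) 'acab': from fail(15)=13 chase 'b': 13→1 ⇒ 9;  out=∅∪out(9)=∅
  fail(21) 'bccc': from fail(20)=7 chase 'c': 7→6 ⇒ 7;  out={6}∪out(7)={3,6}
  fail(5) 'acccc': from fail(4)=7 chase 'c': 7→6 ⇒ 7;  out={0}∪out(7)={0,3}
  fail(12) 'abaaa': from fail(11)=1 chase 'a': 1→0 ⇒ 1;  out={2}∪out(1)={2}
  fail(17) 'acaba': from fail(16)=9 chase 'a': 9 ⇒ 10;  out={5}∪out(10)={5}

Text stream:
[0] read 'a'  n0⇒n1
[1] read 'c'  n1⇒n2  emit P3@[1:1],P7@[0:1]
[2] read 'b'  n2⇒n18 ·f
[3] read 'c'  n18⇒n19  emit P3@[3:3]
[4] read 'a'  n19⇒n13 ·f
[5] read 'b'  n13⇒n9 ·f
[6] read 'a'  n9⇒n10
[7] read 'a'  n10⇒n11
[8] read 'a'  n11⇒n12  emit P2@[4:8]
[9] read 'c'  n12⇒n2 ·f  emit P3@[9:9],P7@[8:9]
[10] read 'a'  n2⇒n15
[11] read 'c'  n15⇒n14 ·f  emit P3@[11:11],P4@[9:11],P7@[10:11]
[12] read 'b'  n14⇒n18 ·f
[13] read 'a'  n18⇒n1 ·f
[14] read 'a'  n1⇒n1 ·f
[15] read 'c'  n1⇒n2  emit P3@[15:15],P7@[14:15]
[16] read 'a'  n2⇒n15
[17] read 'c'  n15⇒n14 ·f  emit P3@[17:17],P4@[15:17],P7@[16:17]
[18] read 'a'  n14⇒n15 ·f
[19] read 'c'  n15⇒n14 ·f  emit P3@[19:19],P4@[17:19],P7@[18:19]
[20] read 'c'  n14⇒n3 ·f  emit P3@[20:20]
[21] read 'a'  n3⇒n13 ·f
[22] read 'c'  n13⇒n14  emit P3@[22:22],P4@[20:22],P7@[21:22]
[23] read 'a'  n14⇒n15 ·f
[24] read 'b'  n15⇒n16
[25] read 'a'  n16⇒n17  emit P5@[21:25]
[26] read 'a'  n17⇒n11 ·f
[27] read 'a'  n11⇒n12  emit P2@[23:27]
[28] read 'a'  n12⇒n1 ·f
[29] read 'b'  n1⇒n9
[30] read 'b'  n9⇒n18 ·f
[31] read 'b'  n18⇒n18 ·f
[32] read 'a'  n18⇒n1 ·f

Matches: [[1,3],[1,7],[3,3],[8,2],[9,3],[9,7],[11,3],[11,4],[11,7],[15,3],[15,7],[17,3],[17,4],[17,7],[19,3],[19,4],[19,7],[20,3],[22,3],[22,4],[22,7],[25,5],[27,2]]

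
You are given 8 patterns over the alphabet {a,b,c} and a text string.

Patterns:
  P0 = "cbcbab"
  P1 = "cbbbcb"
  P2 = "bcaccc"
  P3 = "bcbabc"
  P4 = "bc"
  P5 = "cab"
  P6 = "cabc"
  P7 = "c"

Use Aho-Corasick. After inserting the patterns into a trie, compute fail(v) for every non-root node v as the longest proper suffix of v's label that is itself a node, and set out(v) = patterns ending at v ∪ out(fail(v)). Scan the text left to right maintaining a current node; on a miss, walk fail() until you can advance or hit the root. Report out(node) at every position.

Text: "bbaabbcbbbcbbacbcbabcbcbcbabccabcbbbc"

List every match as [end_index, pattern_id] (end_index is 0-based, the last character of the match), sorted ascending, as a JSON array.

Construct AC machine:
Trie nodes:
  0='ε' goto b→11 c→1
  1='c' goto a→21 b→2  [P7 ends]
  2='cb' goto b→7 c→3
  3='cbc' goto b→4
  4='cbcb' goto a→5
  5='cbcba' goto b→6
  6='cbcbab' goto ·  [P0 ends]
  7='cbb' goto b→8
  8='cbbb' goto c→9
  9='cbbbc' goto b→10
  10='cbbbcb' goto ·  [P1 ends]
  11='b' goto c→12
  12='bc' goto a→13 b→17  [P4 ends]
  13='bca' goto c→14
  14='bcac' goto c→15
  15='bcacc' goto c→16
  16='bcaccc' goto ·  [P2 ends]
  17='bcb' goto a→18
  18='bcba' goto b→19
  19='bcbab' goto c→20
  20='bcbabc' goto ·  [P3 ends]
  21='ca' goto b→22
  22='cab' goto c→23  [P5 ends]
  23='cabc' goto ·  [P6 ends]

Failure links (BFS by depth):
  fail(1) 'c': from fail(0)=0 chase 'c': 0 ⇒ 0;  out={7}∪out(0)={7}
  fail(11) 'b': from fail(0)=0 chase 'b': 0 ⇒ 0;  out=∅∪out(0)=∅
  fail(2) 'cb': from fail(1)=0 chase 'b': 0 ⇒ 11;  out=∅∪out(11)=∅
  fail(12) 'bc': from fail(11)=0 chase 'c': 0 ⇒ 1;  out={4}∪out(1)={4,7}
  fail(21) 'ca': from fail(1)=0 chase 'a': 0 ⇒ 0;  out=∅∪out(0)=∅
  fail(3) 'cbc': from fail(2)=11 chase 'c': 11 ⇒ 12;  out=∅∪out(12)={4,7}
  fail(7) 'cbb': from fail(2)=11 chase 'b': 11→0 ⇒ 11;  out=∅∪out(11)=∅
  fail(13) 'bca': from fail(12)=1 chase 'a': 1 ⇒ 21;  out=∅∪out(21)=∅
  fail(17) 'bcb': from fail(12)=1 chase 'b': 1 ⇒ 2;  out=∅∪out(2)=∅
  fail(22) 'cab': from fail(21)=0 chase 'b': 0 ⇒ 11;  out={5}∪out(11)={5}
  fail(4) 'cbcb': from fail(3)=12 chase 'b': 12 ⇒ 17;  out=∅∪out(17)=∅
  fail(8) 'cbbb': from fail(7)=11 chase 'b': 11→0 ⇒ 11;  out=∅∪out(11)=∅
  fail(14) 'bcac': from fail(13)=21 chase 'c': 21→0 ⇒ 1;  out=∅∪out(1)={7}
  fail(18) 'bcba': from fail(17)=2 chase 'a': 2→11→0 ⇒ 0;  out=∅∪out(0)=∅
  fail(23) 'cabc': from fail(22)=11 chase 'c': 11 ⇒ 12;  out={6}∪out(12)={4,6,7}
  fail(5) 'cbcba': from fail(4)=17 chase 'a': 17 ⇒ 18;  out=∅∪out(18)=∅
  fail(9) 'cbbbc': from fail(8)=11 chase 'c': 11 ⇒ 12;  out=∅∪out(12)={4,7}
  fail(15) 'bcacc': from fail(14)=1 chase 'c': 1→0 ⇒ 1;  out=∅∪out(1)={7}
  fail(19) 'bcbab': from fail(18)=0 chase 'b': 0 ⇒ 11;  out=∅∪out(11)=∅
  fail(6) 'cbcbab': from fail(5)=18 chase 'b': 18 ⇒ 19;  out={0}∪out(19)={0}
  fail(10) 'cbbbcb': from fail(9)=12 chase 'b': 12 ⇒ 17;  out={1}∪out(17)={1}
  fail(16) 'bcaccc': from fail(15)=1 chase 'c': 1→0 ⇒ 1;  out={2}∪out(1)={2,7}
  fail(20) 'bcbabc': from fail(19)=11 chase 'c': 11 ⇒ 12;  out={3}∪out(12)={3,4,7}

Run:
[0] read 'b'  n0⇒n11
[1] read 'b'  n11⇒n11 (fail-walked)
[2] read 'a'  n11⇒n0 (fail-walked)
[3] read 'a'  n0⇒n0
[4] read 'b'  n0⇒n11
[5] read 'b'  n11⇒n11 (fail-walked)
[6] read 'c'  n11⇒n12  emit P4@[5:6],P7@[6:6]
[7] read 'b'  n12⇒n17
[8] read 'b'  n17⇒n7 (fail-walked)
[9] read 'b'  n7⇒n8
[10] read 'c'  n8⇒n9  emit P4@[9:10],P7@[10:10]
[11] read 'b'  n9⇒n10  emit P1@[6:11]
[12] read 'b'  n10⇒n7 (fail-walked)
[13] read 'a'  n7⇒n0 (fail-walked)
[14] read 'c'  n0⇒n1  emit P7@[14:14]
[15] read 'b'  n1⇒n2
[16] read 'c'  n2⇒n3  emit P4@[15:16],P7@[16:16]
[17] read 'b'  n3⇒n4
[18] read 'a'  n4⇒n5
[19] read 'b'  n5⇒n6  emit P0@[14:19]
[20] read 'c'  n6⇒n20 (fail-walked)  emit P3@[15:20],P4@[19:20],P7@[20:20]
[21] read 'b'  n20⇒n17 (fail-walked)
[22] read 'c'  n17⇒n3 (fail-walked)  emit P4@[21:22],P7@[22:22]
[23] read 'b'  n3⇒n4
[24] read 'c'  n4⇒n3 (fail-walked)  emit P4@[23:24],P7@[24:24]
[25] read 'b'  n3⇒n4
[26] read 'a'  n4⇒n5
[27] read 'b'  n5⇒n6  emit P0@[22:27]
[28] read 'c'  n6⇒n20 (fail-walked)  emit P3@[23:28],P4@[27:28],P7@[28:28]
[29] read 'c'  n20⇒n1 (fail-walked)  emit P7@[29:29]
[30] read 'a'  n1⇒n21
[31] read 'b'  n21⇒n22  emit P5@[29:31]
[32] read 'c'  n22⇒n23  emit P4@[31:32],P6@[29:32],P7@[32:32]
[33] read 'b'  n23⇒n17 (fail-walked)
[34] read 'b'  n17⇒n7 (fail-walked)
[35] read 'b'  n7⇒n8
[36] read 'c'  n8⇒n9  emit P4@[35:36],P7@[36:36]

All matches (sorted): [[6,4],[6,7],[10,4],[10,7],[11,1],[14,7],[16,4],[16,7],[19,0],[20,3],[20,4],[20,7],[22,4],[22,7],[24,4],[24,7],[27,0],[28,3],[28,4],[28,7],[29,7],[31,5],[32,4],[32,6],[32,7],[36,4],[36,7]]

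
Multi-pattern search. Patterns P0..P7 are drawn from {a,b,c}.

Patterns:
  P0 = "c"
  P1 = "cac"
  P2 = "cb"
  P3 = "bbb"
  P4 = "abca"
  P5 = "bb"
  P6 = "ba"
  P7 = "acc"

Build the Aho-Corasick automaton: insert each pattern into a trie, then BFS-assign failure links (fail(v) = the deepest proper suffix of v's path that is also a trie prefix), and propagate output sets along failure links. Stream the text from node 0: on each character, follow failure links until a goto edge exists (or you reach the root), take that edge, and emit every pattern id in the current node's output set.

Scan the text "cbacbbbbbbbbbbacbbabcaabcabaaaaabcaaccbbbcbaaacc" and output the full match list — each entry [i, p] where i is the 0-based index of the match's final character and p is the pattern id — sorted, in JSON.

Build automaton:
Trie nodes:
  n0 'ε': a→8 b→5 c→1
  n1 'c': a→2 b→4  [P0 ends]
  n2 'ca': c→3
  n3 'cac': ·  [P1 ends]
  n4 'cb': ·  [P2 ends]
  n5 'b': a→12 b→6
  n6 'bb': b→7  [P5 ends]
  n7 'bbb': ·  [P3 ends]
  n8 'a': b→9 c→13
  n9 'ab': c→10
  n10 'abc': a→11
  n11 'abca': ·  [P4 ends]
  n12 'ba': ·  [P6 ends]
  n13 'ac': c→14
  n14 'acc': ·  [P7 ends]

BFS fail/out derivation:
  fail(1) 'c': from fail(0)=0 chase 'c': 0 ⇒ 0;  out={0}∪out(0)={0}
  fail(5) 'b': from fail(0)=0 chase 'b': 0 ⇒ 0;  out=∅∪out(0)=∅
  fail(8) 'a': from fail(0)=0 chase 'a': 0 ⇒ 0;  out=∅∪out(0)=∅
  fail(2) 'ca': from fail(1)=0 chase 'a': 0 ⇒ 8;  out=∅∪out(8)=∅
  fail(4) 'cb': from fail(1)=0 chase 'b': 0 ⇒ 5;  out={2}∪out(5)={2}
  fail(6) 'bb': from fail(5)=0 chase 'b': 0 ⇒ 5;  out={5}∪out(5)={5}
  fail(9) 'ab': from fail(8)=0 chase 'b': 0 ⇒ 5;  out=∅∪out(5)=∅
  fail(12) 'ba': from fail(5)=0 chase 'a': 0 ⇒ 8;  out={6}∪out(8)={6}
  fail(13) 'ac': from fail(8)=0 chase 'c': 0 ⇒ 1;  out=∅∪out(1)={0}
  fail(3) 'cac': from fail(2)=8 chase 'c': 8 ⇒ 13;  out={1}∪out(13)={0,1}
  fail(7) 'bbb': from fail(6)=5 chase 'b': 5 ⇒ 6;  out={3}∪out(6)={3,5}
  fail(10) 'abc': from fail(9)=5 chase 'c': 5→0 ⇒ 1;  out=∅∪out(1)={0}
  fail(14) 'acc': from fail(13)=1 chase 'c': 1→0 ⇒ 1;  out={7}∪out(1)={0,7}
  fail(11) 'abca': from fail(10)=1 chase 'a': 1 ⇒ 2;  out={4}∪out(2)={4}

Scan:
[0] read 'c'  n0⇒n1  ** P0@[0:0]
[1] read 'b'  n1⇒n4  ** P2@[0:1]
[2] read 'a'  n4⇒n12 ·f  ** P6@[1:2]
[3] read 'c'  n12⇒n13 ·f  ** P0@[3:3]
[4] read 'b'  n13⇒n4 ·f  ** P2@[3:4]
[5] read 'b'  n4⇒n6 ·f  ** P5@[4:5]
[6] read 'b'  n6⇒n7  ** P3@[4:6],P5@[5:6]
[7] read 'b'  n7⇒n7 ·f  ** P3@[5:7],P5@[6:7]
[8] read 'b'  n7⇒n7 ·f  ** P3@[6:8],P5@[7:8]
[9] read 'b'  n7⇒n7 ·f  ** P3@[7:9],P5@[8:9]
[10] read 'b'  n7⇒n7 ·f  ** P3@[8:10],P5@[9:10]
[11] read 'b'  n7⇒n7 ·f  ** P3@[9:11],P5@[10:11]
[12] read 'b'  n7⇒n7 ·f  ** P3@[10:12],P5@[11:12]
[13] read 'b'  n7⇒n7 ·f  ** P3@[11:13],P5@[12:13]
[14] read 'a'  n7⇒n12 ·f  ** P6@[13:14]
[15] read 'c'  n12⇒n13 ·f  ** P0@[15:15]
[16] read 'b'  n13⇒n4 ·f  ** P2@[15:16]
[17] read 'b'  n4⇒n6 ·f  ** P5@[16:17]
[18] read 'a'  n6⇒n12 ·f  ** P6@[17:18]
[19] read 'b'  n12⇒n9 ·f
[20] read 'c'  n9⇒n10  ** P0@[20:20]
[21] read 'a'  n10⇒n11  ** P4@[18:21]
[22] read 'a'  n11⇒n8 ·f
[23] read 'b'  n8⇒n9
[24] read 'c'  n9⇒n10  ** P0@[24:24]
[25] read 'a'  n10⇒n11  ** P4@[22:25]
[26] read 'b'  n11⇒n9 ·f
[27] read 'a'  n9⇒n12 ·f  ** P6@[26:27]
[28] read 'a'  n12⇒n8 ·f
[29] read 'a'  n8⇒n8 ·f
[30] read 'a'  n8⇒n8 ·f
[31] read 'a'  n8⇒n8 ·f
[32] read 'b'  n8⇒n9
[33] read 'c'  n9⇒n10  ** P0@[33:33]
[34] read 'a'  n10⇒n11  ** P4@[31:34]
[35] read 'a'  n11⇒n8 ·f
[36] read 'c'  n8⇒n13  ** P0@[36:36]
[37] read 'c'  n13⇒n14  ** P0@[37:37],P7@[35:37]
[38] read 'b'  n14⇒n4 ·f  ** P2@[37:38]
[39] read 'b'  n4⇒n6 ·f  ** P5@[38:39]
[40] read 'b'  n6⇒n7  ** P3@[38:40],P5@[39:40]
[41] read 'c'  n7⇒n1 ·f  ** P0@[41:41]
[42] read 'b'  n1⇒n4  ** P2@[41:42]
[43] read 'a'  n4⇒n12 ·f  ** P6@[42:43]
[44] read 'a'  n12⇒n8 ·f
[45] read 'a'  n8⇒n8 ·f
[46] read 'c'  n8⇒n13  ** P0@[46:46]
[47] read 'c'  n13⇒n14  ** P0@[47:47],P7@[45:47]

Result: [[0,0],[1,2],[2,6],[3,0],[4,2],[5,5],[6,3],[6,5],[7,3],[7,5],[8,3],[8,5],[9,3],[9,5],[10,3],[10,5],[11,3],[11,5],[12,3],[12,5],[13,3],[13,5],[14,6],[15,0],[16,2],[17,5],[18,6],[20,0],[21,4],[24,0],[25,4],[27,6],[33,0],[34,4],[36,0],[37,0],[37,7],[38,2],[39,5],[40,3],[40,5],[41,0],[42,2],[43,6],[46,0],[47,0],[47,7]]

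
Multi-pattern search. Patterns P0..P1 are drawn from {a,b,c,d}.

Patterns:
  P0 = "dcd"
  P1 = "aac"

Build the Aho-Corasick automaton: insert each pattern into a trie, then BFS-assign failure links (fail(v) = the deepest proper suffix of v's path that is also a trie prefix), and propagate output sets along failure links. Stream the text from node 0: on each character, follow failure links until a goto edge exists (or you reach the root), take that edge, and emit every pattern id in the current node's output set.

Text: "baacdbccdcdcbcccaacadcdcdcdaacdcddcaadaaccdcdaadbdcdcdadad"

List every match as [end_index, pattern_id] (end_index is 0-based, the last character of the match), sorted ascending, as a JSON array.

Construct AC machine:
Trie nodes:
  0='ε' goto a→4 d→1
  1='d' goto c→2
  2='dc' goto d→3
  3='dcd' goto ·  ←P0
  4='a' goto a→5
  5='aa' goto c→6
  6='aac' goto ·  ←P1

BFS fail/out derivation:
  n1('d'): parent n0 fail=0; on 'd' 0 → fail=0;  out ∅∪∅=∅
  n4('a'): parent n0 fail=0; on 'a' 0 → fail=0;  out ∅∪∅=∅
  n2('dc'): parent n1 fail=0; on 'c' 0 → fail=0;  out ∅∪∅=∅
  n5('aa'): parent n4 fail=0; on 'a' 0 → fail=4;  out ∅∪∅=∅
  n3('dcd'): parent n2 fail=0; on 'd' 0 → fail=1;  out {0}∪∅={0}
  n6('aac'): parent n5 fail=4; on 'c' 4→0 → fail=0;  out {1}∪∅={1}

Text stream:
pos 0 'b': at 0
pos 1 'a': at 4
pos 2 'a': at 5
pos 3 'c': at 6  emit P1@[1:3]
pos 4 'd': at 1 (via fail)
pos 5 'b': at 0 (via fail)
pos 6 'c': at 0
pos 7 'c': at 0
pos 8 'd': at 1
pos 9 'c': at 2
pos 10 'd': at 3  emit P0@[8:10]
pos 11 'c': at 2 (via fail)
pos 12 'b': at 0 (via fail)
pos 13 'c': at 0
pos 14 'c': at 0
pos 15 'c': at 0
pos 16 'a': at 4
pos 17 'a': at 5
pos 18 'c': at 6  emit P1@[16:18]
pos 19 'a': at 4 (via fail)
pos 20 'd': at 1 (via fail)
pos 21 'c': at 2
pos 22 'd': at 3  emit P0@[20:22]
pos 23 'c': at 2 (via fail)
pos 24 'd': at 3  emit P0@[22:24]
pos 25 'c': at 2 (via fail)
pos 26 'd': at 3  emit P0@[24:26]
pos 27 'a': at 4 (via fail)
pos 28 'a': at 5
pos 29 'c': at 6  emit P1@[27:29]
pos 30 'd': at 1 (via fail)
pos 31 'c': at 2
pos 32 'd': at 3  emit P0@[30:32]
pos 33 'd': at 1 (via fail)
pos 34 'c': at 2
pos 35 'a': at 4 (via fail)
pos 36 'a': at 5
pos 37 'd': at 1 (via fail)
pos 38 'a': at 4 (via fail)
pos 39 'a': at 5
pos 40 'c': at 6  emit P1@[38:40]
pos 41 'c': at 0 (via fail)
pos 42 'd': at 1
pos 43 'c': at 2
pos 44 'd': at 3  emit P0@[42:44]
pos 45 'a': at 4 (via fail)
pos 46 'a': at 5
pos 47 'd': at 1 (via fail)
pos 48 'b': at 0 (via fail)
pos 49 'd': at 1
pos 50 'c': at 2
pos 51 'd': at 3  emit P0@[49:51]
pos 52 'c': at 2 (via fail)
pos 53 'd': at 3  emit P0@[51:53]
pos 54 'a': at 4 (via fail)
pos 55 'd': at 1 (via fail)
pos 56 'a': at 4 (via fail)
pos 57 'd': at 1 (via fail)

All matches (sorted): [[3,1],[10,0],[18,1],[22,0],[24,0],[26,0],[29,1],[32,0],[40,1],[44,0],[51,0],[53,0]]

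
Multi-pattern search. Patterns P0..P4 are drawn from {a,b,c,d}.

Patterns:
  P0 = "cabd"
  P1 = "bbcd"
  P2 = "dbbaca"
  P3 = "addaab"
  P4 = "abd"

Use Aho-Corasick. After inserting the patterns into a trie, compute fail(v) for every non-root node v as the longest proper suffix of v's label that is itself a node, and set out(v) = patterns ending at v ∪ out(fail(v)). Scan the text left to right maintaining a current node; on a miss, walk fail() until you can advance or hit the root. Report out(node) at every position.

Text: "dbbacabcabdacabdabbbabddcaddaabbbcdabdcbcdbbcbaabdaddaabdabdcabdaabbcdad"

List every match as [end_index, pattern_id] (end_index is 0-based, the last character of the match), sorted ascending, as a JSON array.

Construct AC machine:
Trie nodes:
  0='ε' goto a→15 b→5 c→1 d→9
  1='c' goto a→2
  2='ca' goto b→3
  3='cab' goto d→4
  4='cabd' goto ·  ←P0
  5='b' goto b→6
  6='bb' goto c→7
  7='bbc' goto d→8
  8='bbcd' goto ·  ←P1
  9='d' goto b→10
  10='db' goto b→11
  11='dbb' goto a→12
  12='dbba' goto c→13
  13='dbbac' goto a→14
  14='dbbaca' goto ·  ←P2
  15='a' goto b→21 d→16
  16='ad' goto d→17
  17='add' goto a→18
  18='adda' goto a→19
  19='addaa' goto b→20
  20='addaab' goto ·  ←P3
  21='ab' goto d→22
  22='abd' goto ·  ←P4

Failure links (BFS by depth):
  n1('c'): parent n0 fail=0; on 'c' 0 → fail=0;  out ∅∪∅=∅
  n5('b'): parent n0 fail=0; on 'b' 0 → fail=0;  out ∅∪∅=∅
  n9('d'): parent n0 fail=0; on 'd' 0 → fail=0;  out ∅∪∅=∅
  n15('a'): parent n0 fail=0; on 'a' 0 → fail=0;  out ∅∪∅=∅
  n2('ca'): parent n1 fail=0; on 'a' 0 → fail=15;  out ∅∪∅=∅
  n6('bb'): parent n5 fail=0; on 'b' 0 → fail=5;  out ∅∪∅=∅
  n10('db'): parent n9 fail=0; on 'b' 0 → fail=5;  out ∅∪∅=∅
  n16('ad'): parent n15 fail=0; on 'd' 0 → fail=9;  out ∅∪∅=∅
  n21('ab'): parent n15 fail=0; on 'b' 0 → fail=5;  out ∅∪∅=∅
  n3('cab'): parent n2 fail=15; on 'b' 15 → fail=21;  out ∅∪∅=∅
  n7('bbc'): parent n6 fail=5; on 'c' 5→0 → fail=1;  out ∅∪∅=∅
  n11('dbb'): parent n10 fail=5; on 'b' 5 → fail=6;  out ∅∪∅=∅
  n17('add'): parent n16 fail=9; on 'd' 9→0 → fail=9;  out ∅∪∅=∅
  n22('abd'): parent n21 fail=5; on 'd' 5→0 → fail=9;  out {4}∪∅={4}
  n4('cabd'): parent n3 fail=21; on 'd' 21 → fail=22;  out {0}∪{4}={0,4}
  n8('bbcd'): parent n7 fail=1; on 'd' 1→0 → fail=9;  out {1}∪∅={1}
  n12('dbba'): parent n11 fail=6; on 'a' 6→5→0 → fail=15;  out ∅∪∅=∅
  n18('adda'): parent n17 fail=9; on 'a' 9→0 → fail=15;  out ∅∪∅=∅
  n13('dbbac'): parent n12 fail=15; on 'c' 15→0 → fail=1;  out ∅∪∅=∅
  n19('addaa'): parent n18 fail=15; on 'a' 15→0 → fail=15;  out ∅∪∅=∅
  n14('dbbaca'): parent n13 fail=1; on 'a' 1 → fail=2;  out {2}∪∅={2}
  n20('addaab'): parent n19 fail=15; on 'b' 15 → fail=21;  out {3}∪∅={3}

Text stream:
i=0 'd': node 0→9
i=1 'b': node 9→10
i=2 'b': node 10→11
i=3 'a': node 11→12
i=4 'c': node 12→13
i=5 'a': node 13→14  emit P2@[0:5]
i=6 'b': node 14→3 (fail-walked)
i=7 'c': node 3→1 (fail-walked)
i=8 'a': node 1→2
i=9 'b': node 2→3
i=10 'd': node 3→4  emit P0@[7:10],P4@[8:10]
i=11 'a': node 4→15 (fail-walked)
i=12 'c': node 15→1 (fail-walked)
i=13 'a': node 1→2
i=14 'b': node 2→3
i=15 'd': node 3→4  emit P0@[12:15],P4@[13:15]
i=16 'a': node 4→15 (fail-walked)
i=17 'b': node 15→21
i=18 'b': node 21→6 (fail-walked)
i=19 'b': node 6→6 (fail-walked)
i=20 'a': node 6→15 (fail-walked)
i=21 'b': node 15→21
i=22 'd': node 21→22  emit P4@[20:22]
i=23 'd': node 22→9 (fail-walked)
i=24 'c': node 9→1 (fail-walked)
i=25 'a': node 1→2
i=26 'd': node 2→16 (fail-walked)
i=27 'd': node 16→17
i=28 'a': node 17→18
i=29 'a': node 18→19
i=30 'b': node 19→20  emit P3@[25:30]
i=31 'b': node 20→6 (fail-walked)
i=32 'b': node 6→6 (fail-walked)
i=33 'c': node 6→7
i=34 'd': node 7→8  emit P1@[31:34]
i=35 'a': node 8→15 (fail-walked)
i=36 'b': node 15→21
i=37 'd': node 21→22  emit P4@[35:37]
i=38 'c': node 22→1 (fail-walked)
i=39 'b': node 1→5 (fail-walked)
i=40 'c': node 5→1 (fail-walked)
i=41 'd': node 1→9 (fail-walked)
i=42 'b': node 9→10
i=43 'b': node 10→11
i=44 'c': node 11→7 (fail-walked)
i=45 'b': node 7→5 (fail-walked)
i=46 'a': node 5→15 (fail-walked)
i=47 'a': node 15→15 (fail-walked)
i=48 'b': node 15→21
i=49 'd': node 21→22  emit P4@[47:49]
i=50 'a': node 22→15 (fail-walked)
i=51 'd': node 15→16
i=52 'd': node 16→17
i=53 'a': node 17→18
i=54 'a': node 18→19
i=55 'b': node 19→20  emit P3@[50:55]
i=56 'd': node 20→22 (fail-walked)  emit P4@[54:56]
i=57 'a': node 22→15 (fail-walked)
i=58 'b': node 15→21
i=59 'd': node 21→22  emit P4@[57:59]
i=60 'c': node 22→1 (fail-walked)
i=61 'a': node 1→2
i=62 'b': node 2→3
i=63 'd': node 3→4  emit P0@[60:63],P4@[61:63]
i=64 'a': node 4→15 (fail-walked)
i=65 'a': node 15→15 (fail-walked)
i=66 'b': node 15→21
i=67 'b': node 21→6 (fail-walked)
i=68 'c': node 6→7
i=69 'd': node 7→8  emit P1@[66:69]
i=70 'a': node 8→15 (fail-walked)
i=71 'd': node 15→16

Result: [[5,2],[10,0],[10,4],[15,0],[15,4],[22,4],[30,3],[34,1],[37,4],[49,4],[55,3],[56,4],[59,4],[63,0],[63,4],[69,1]]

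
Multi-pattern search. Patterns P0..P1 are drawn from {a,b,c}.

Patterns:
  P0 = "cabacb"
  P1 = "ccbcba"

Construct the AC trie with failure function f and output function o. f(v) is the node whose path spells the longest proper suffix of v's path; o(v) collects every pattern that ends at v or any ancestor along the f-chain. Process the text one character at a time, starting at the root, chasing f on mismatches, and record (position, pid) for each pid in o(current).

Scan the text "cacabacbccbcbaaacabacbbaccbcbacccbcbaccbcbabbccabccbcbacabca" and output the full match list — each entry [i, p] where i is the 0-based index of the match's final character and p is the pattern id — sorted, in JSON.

Construct AC machine:
Trie nodes:
  n0 'ε': c→1
  n1 'c': a→2 c→7
  n2 'ca': b→3
  n3 'cab': a→4
  n4 'caba': c→5
  n5 'cabac': b→6
  n6 'cabacb': ·  [P0 ends]
  n7 'cc': b→8
  n8 'ccb': c→9
  n9 'ccbc': b→10
  n10 'ccbcb': a→11
  n11 'ccbcba': ·  [P1 ends]

Failure links (BFS by depth):
  n1('c'): parent n0 fail=0; on 'c' 0 → fail=0;  out ∅∪∅=∅
  n2('ca'): parent n1 fail=0; on 'a' 0 → fail=0;  out ∅∪∅=∅
  n7('cc'): parent n1 fail=0; on 'c' 0 → fail=1;  out ∅∪∅=∅
  n3('cab'): parent n2 fail=0; on 'b' 0 → fail=0;  out ∅∪∅=∅
  n8('ccb'): parent n7 fail=1; on 'b' 1→0 → fail=0;  out ∅∪∅=∅
  n4('caba'): parent n3 fail=0; on 'a' 0 → fail=0;  out ∅∪∅=∅
  n9('ccbc'): parent n8 fail=0; on 'c' 0 → fail=1;  out ∅∪∅=∅
  n5('cabac'): parent n4 fail=0; on 'c' 0 → fail=1;  out ∅∪∅=∅
  n10('ccbcb'): parent n9 fail=1; on 'b' 1→0 → fail=0;  out ∅∪∅=∅
  n6('cabacb'): parent n5 fail=1; on 'b' 1→0 → fail=0;  out {0}∪∅={0}
  n11('ccbcba'): parent n10 fail=0; on 'a' 0 → fail=0;  out {1}∪∅={1}

Run:
[0] read 'c'  n0⇒n1
[1] read 'a'  n1⇒n2
[2] read 'c'  n2⇒n1 (fail-walked)
[3] read 'a'  n1⇒n2
[4] read 'b'  n2⇒n3
[5] read 'a'  n3⇒n4
[6] read 'c'  n4⇒n5
[7] read 'b'  n5⇒n6  ** P0@[2:7]
[8] read 'c'  n6⇒n1 (fail-walked)
[9] read 'c'  n1⇒n7
[10] read 'b'  n7⇒n8
[11] read 'c'  n8⇒n9
[12] read 'b'  n9⇒n10
[13] read 'a'  n10⇒n11  ** P1@[8:13]
[14] read 'a'  n11⇒n0 (fail-walked)
[15] read 'a'  n0⇒n0
[16] read 'c'  n0⇒n1
[17] read 'a'  n1⇒n2
[18] read 'b'  n2⇒n3
[19] read 'a'  n3⇒n4
[20] read 'c'  n4⇒n5
[21] read 'b'  n5⇒n6  ** P0@[16:21]
[22] read 'b'  n6⇒n0 (fail-walked)
[23] read 'a'  n0⇒n0
[24] read 'c'  n0⇒n1
[25] read 'c'  n1⇒n7
[26] read 'b'  n7⇒n8
[27] read 'c'  n8⇒n9
[28] read 'b'  n9⇒n10
[29] read 'a'  n10⇒n11  ** P1@[24:29]
[30] read 'c'  n11⇒n1 (fail-walked)
[31] read 'c'  n1⇒n7
[32] read 'c'  n7⇒n7 (fail-walked)
[33] read 'b'  n7⇒n8
[34] read 'c'  n8⇒n9
[35] read 'b'  n9⇒n10
[36] read 'a'  n10⇒n11  ** P1@[31:36]
[37] read 'c'  n11⇒n1 (fail-walked)
[38] read 'c'  n1⇒n7
[39] read 'b'  n7⇒n8
[40] read 'c'  n8⇒n9
[41] read 'b'  n9⇒n10
[42] read 'a'  n10⇒n11  ** P1@[37:42]
[43] read 'b'  n11⇒n0 (fail-walked)
[44] read 'b'  n0⇒n0
[45] read 'c'  n0⇒n1
[46] read 'c'  n1⇒n7
[47] read 'a'  n7⇒n2 (fail-walked)
[48] read 'b'  n2⇒n3
[49] read 'c'  n3⇒n1 (fail-walked)
[50] read 'c'  n1⇒n7
[51] read 'b'  n7⇒n8
[52] read 'c'  n8⇒n9
[53] read 'b'  n9⇒n10
[54] read 'a'  n10⇒n11  ** P1@[49:54]
[55] read 'c'  n11⇒n1 (fail-walked)
[56] read 'a'  n1⇒n2
[57] read 'b'  n2⇒n3
[58] read 'c'  n3⇒n1 (fail-walked)
[59] read 'a'  n1⇒n2

Matches: [[7,0],[13,1],[21,0],[29,1],[36,1],[42,1],[54,1]]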